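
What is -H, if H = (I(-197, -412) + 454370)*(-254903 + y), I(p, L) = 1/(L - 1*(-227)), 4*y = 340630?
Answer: 28537086909459/370 ≈ 7.7127e+10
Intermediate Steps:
y = 170315/2 (y = (¼)*340630 = 170315/2 ≈ 85158.)
I(p, L) = 1/(227 + L) (I(p, L) = 1/(L + 227) = 1/(227 + L))
H = -28537086909459/370 (H = (1/(227 - 412) + 454370)*(-254903 + 170315/2) = (1/(-185) + 454370)*(-339491/2) = (-1/185 + 454370)*(-339491/2) = (84058449/185)*(-339491/2) = -28537086909459/370 ≈ -7.7127e+10)
-H = -1*(-28537086909459/370) = 28537086909459/370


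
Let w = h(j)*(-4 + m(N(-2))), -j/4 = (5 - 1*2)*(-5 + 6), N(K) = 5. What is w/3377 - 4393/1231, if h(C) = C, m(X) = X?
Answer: -14849933/4157087 ≈ -3.5722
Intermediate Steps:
j = -12 (j = -4*(5 - 1*2)*(-5 + 6) = -4*(5 - 2) = -12 ≈ -12.000)
w = -12 (w = -12*(-4 + 5) = -12*1 = -12)
w/3377 - 4393/1231 = -12/3377 - 4393/1231 = -14849933/4157087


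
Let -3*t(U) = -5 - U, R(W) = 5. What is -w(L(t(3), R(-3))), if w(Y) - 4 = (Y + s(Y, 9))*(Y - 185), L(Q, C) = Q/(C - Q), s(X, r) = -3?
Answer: -16927/49 ≈ -345.45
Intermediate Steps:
t(U) = 5/3 + U/3 (t(U) = -(-5 - U)/3 = 5/3 + U/3)
w(Y) = 4 + (-185 + Y)*(-3 + Y) (w(Y) = 4 + (Y - 3)*(Y - 185) = 4 + (-3 + Y)*(-185 + Y) = 4 + (-185 + Y)*(-3 + Y))
-w(L(t(3), R(-3))) = -(559 + ((5/3 + (⅓)*3)/(5 - (5/3 + (⅓)*3)))² - 188*(5/3 + (⅓)*3)/(5 - (5/3 + (⅓)*3))) = -(559 + ((5/3 + 1)/(5 - (5/3 + 1)))² - 188*(5/3 + 1)/(5 - (5/3 + 1))) = -(559 + (8/(3*(5 - 1*8/3)))² - 1504/(3*(5 - 1*8/3))) = -(559 + (8/(3*(5 - 8/3)))² - 1504/(3*(5 - 8/3))) = -(559 + (8/(3*(7/3)))² - 1504/(3*7/3)) = -(559 + ((8/3)*(3/7))² - 1504*3/(3*7)) = -(559 + (8/7)² - 188*8/7) = -(559 + 64/49 - 1504/7) = -1*16927/49 = -16927/49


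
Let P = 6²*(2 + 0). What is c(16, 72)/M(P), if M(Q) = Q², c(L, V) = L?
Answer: 1/324 ≈ 0.0030864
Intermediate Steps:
P = 72 (P = 36*2 = 72)
c(16, 72)/M(P) = 16/(72²) = 16/5184 = 16*(1/5184) = 1/324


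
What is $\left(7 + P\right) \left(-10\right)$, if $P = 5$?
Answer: $-120$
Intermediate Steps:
$\left(7 + P\right) \left(-10\right) = \left(7 + 5\right) \left(-10\right) = 12 \left(-10\right) = -120$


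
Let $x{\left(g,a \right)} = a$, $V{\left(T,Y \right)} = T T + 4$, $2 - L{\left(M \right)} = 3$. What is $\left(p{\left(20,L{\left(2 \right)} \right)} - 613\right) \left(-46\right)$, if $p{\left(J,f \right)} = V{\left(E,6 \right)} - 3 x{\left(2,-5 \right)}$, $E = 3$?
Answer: $26910$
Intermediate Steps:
$L{\left(M \right)} = -1$ ($L{\left(M \right)} = 2 - 3 = -1$)
$V{\left(T,Y \right)} = 4 + T^{2}$ ($V{\left(T,Y \right)} = T^{2} + 4 = 4 + T^{2}$)
$p{\left(J,f \right)} = 28$ ($p{\left(J,f \right)} = \left(4 + 3^{2}\right) - -15 = \left(4 + 9\right) + 15 = 13 + 15 = 28$)
$\left(p{\left(20,L{\left(2 \right)} \right)} - 613\right) \left(-46\right) = \left(28 - 613\right) \left(-46\right) = \left(-585\right) \left(-46\right) = 26910$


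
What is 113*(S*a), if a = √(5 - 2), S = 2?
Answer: 226*√3 ≈ 391.44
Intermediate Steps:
a = √3 ≈ 1.7320
113*(S*a) = 113*(2*√3) = 226*√3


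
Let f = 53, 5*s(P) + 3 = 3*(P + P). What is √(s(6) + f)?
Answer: √1490/5 ≈ 7.7201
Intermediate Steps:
s(P) = -⅗ + 6*P/5 (s(P) = -⅗ + (3*(P + P))/5 = -⅗ + (3*(2*P))/5 = -⅗ + (6*P)/5 = -⅗ + 6*P/5)
√(s(6) + f) = √((-⅗ + (6/5)*6) + 53) = √((-⅗ + 36/5) + 53) = √(33/5 + 53) = √(298/5) = √1490/5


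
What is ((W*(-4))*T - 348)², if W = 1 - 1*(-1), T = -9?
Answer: 76176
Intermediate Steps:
W = 2 (W = 1 + 1 = 2)
((W*(-4))*T - 348)² = ((2*(-4))*(-9) - 348)² = (-8*(-9) - 348)² = (72 - 348)² = (-276)² = 76176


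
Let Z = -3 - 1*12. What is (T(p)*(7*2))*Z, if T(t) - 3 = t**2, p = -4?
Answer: -3990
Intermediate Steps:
Z = -15 (Z = -3 - 12 = -15)
T(t) = 3 + t**2
(T(p)*(7*2))*Z = ((3 + (-4)**2)*(7*2))*(-15) = ((3 + 16)*14)*(-15) = (19*14)*(-15) = 266*(-15) = -3990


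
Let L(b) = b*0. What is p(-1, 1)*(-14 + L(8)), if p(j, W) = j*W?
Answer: 14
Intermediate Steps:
p(j, W) = W*j
L(b) = 0
p(-1, 1)*(-14 + L(8)) = (1*(-1))*(-14 + 0) = -1*(-14) = 14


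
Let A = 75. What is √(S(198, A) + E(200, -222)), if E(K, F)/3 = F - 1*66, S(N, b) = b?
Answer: I*√789 ≈ 28.089*I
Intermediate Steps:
E(K, F) = -198 + 3*F (E(K, F) = 3*(F - 1*66) = 3*(F - 66) = 3*(-66 + F) = -198 + 3*F)
√(S(198, A) + E(200, -222)) = √(75 + (-198 + 3*(-222))) = √(75 + (-198 - 666)) = √(75 - 864) = √(-789) = I*√789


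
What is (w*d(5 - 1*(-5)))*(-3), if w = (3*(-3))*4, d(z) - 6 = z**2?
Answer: 11448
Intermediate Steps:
d(z) = 6 + z**2
w = -36 (w = -9*4 = -36)
(w*d(5 - 1*(-5)))*(-3) = -36*(6 + (5 - 1*(-5))**2)*(-3) = -36*(6 + (5 + 5)**2)*(-3) = -36*(6 + 10**2)*(-3) = -36*(6 + 100)*(-3) = -36*106*(-3) = -3816*(-3) = 11448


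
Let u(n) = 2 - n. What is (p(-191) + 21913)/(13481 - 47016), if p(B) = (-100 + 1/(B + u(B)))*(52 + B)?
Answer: -71487/67070 ≈ -1.0659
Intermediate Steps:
p(B) = -5174 - 199*B/2 (p(B) = (-100 + 1/(B + (2 - B)))*(52 + B) = (-100 + 1/2)*(52 + B) = -199*(52 + B)/2 = -5174 - 199*B/2)
(p(-191) + 21913)/(13481 - 47016) = ((-5174 - 199/2*(-191)) + 21913)/(13481 - 47016) = ((-5174 + 38009/2) + 21913)/(-33535) = (27661/2 + 21913)*(-1/33535) = (71487/2)*(-1/33535) = -71487/67070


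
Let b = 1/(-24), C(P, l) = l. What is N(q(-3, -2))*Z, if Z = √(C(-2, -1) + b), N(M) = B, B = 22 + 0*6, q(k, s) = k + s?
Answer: 55*I*√6/6 ≈ 22.454*I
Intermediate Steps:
b = -1/24 ≈ -0.041667
B = 22 (B = 22 + 0 = 22)
N(M) = 22
Z = 5*I*√6/12 (Z = √(-1 - 1/24) = √(-25/24) = 5*I*√6/12 ≈ 1.0206*I)
N(q(-3, -2))*Z = 22*(5*I*√6/12) = 55*I*√6/6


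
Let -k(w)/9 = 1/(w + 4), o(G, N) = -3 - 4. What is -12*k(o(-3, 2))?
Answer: -36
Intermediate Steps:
o(G, N) = -7
k(w) = -9/(4 + w) (k(w) = -9/(w + 4) = -9/(4 + w))
-12*k(o(-3, 2)) = -(-108)/(4 - 7) = -(-108)/(-3) = -(-108)*(-1)/3 = -12*3 = -36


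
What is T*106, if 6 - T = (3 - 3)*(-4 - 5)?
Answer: 636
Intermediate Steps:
T = 6 (T = 6 - (3 - 3)*(-4 - 5) = 6 - 0*(-9) = 6 - 1*0 = 6 + 0 = 6)
T*106 = 6*106 = 636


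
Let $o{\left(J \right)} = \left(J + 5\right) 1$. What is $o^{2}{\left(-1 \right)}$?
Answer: $16$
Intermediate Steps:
$o{\left(J \right)} = 5 + J$ ($o{\left(J \right)} = \left(5 + J\right) 1 = 5 + J$)
$o^{2}{\left(-1 \right)} = \left(5 - 1\right)^{2} = 4^{2} = 16$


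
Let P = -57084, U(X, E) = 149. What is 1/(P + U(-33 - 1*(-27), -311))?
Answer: -1/56935 ≈ -1.7564e-5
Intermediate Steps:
1/(P + U(-33 - 1*(-27), -311)) = 1/(-57084 + 149) = 1/(-56935) = -1/56935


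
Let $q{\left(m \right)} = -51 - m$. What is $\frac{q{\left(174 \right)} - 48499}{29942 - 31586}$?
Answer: $\frac{12181}{411} \approx 29.637$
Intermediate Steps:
$\frac{q{\left(174 \right)} - 48499}{29942 - 31586} = \frac{\left(-51 - 174\right) - 48499}{29942 - 31586} = \frac{\left(-51 - 174\right) - 48499}{-1644} = \left(-225 - 48499\right) \left(- \frac{1}{1644}\right) = \left(-48724\right) \left(- \frac{1}{1644}\right) = \frac{12181}{411}$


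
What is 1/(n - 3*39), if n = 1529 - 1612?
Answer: -1/200 ≈ -0.0050000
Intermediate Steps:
n = -83
1/(n - 3*39) = 1/(-83 - 3*39) = 1/(-83 - 117) = 1/(-200) = -1/200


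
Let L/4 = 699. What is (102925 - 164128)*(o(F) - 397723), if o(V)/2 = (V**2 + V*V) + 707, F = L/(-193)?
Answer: 901571813322831/37249 ≈ 2.4204e+10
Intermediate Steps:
L = 2796 (L = 4*699 = 2796)
F = -2796/193 (F = 2796/(-193) = 2796*(-1/193) = -2796/193 ≈ -14.487)
o(V) = 1414 + 4*V**2 (o(V) = 2*((V**2 + V*V) + 707) = 2*((V**2 + V**2) + 707) = 2*(2*V**2 + 707) = 2*(707 + 2*V**2) = 1414 + 4*V**2)
(102925 - 164128)*(o(F) - 397723) = (102925 - 164128)*((1414 + 4*(-2796/193)**2) - 397723) = -61203*((1414 + 4*(7817616/37249)) - 397723) = -61203*((1414 + 31270464/37249) - 397723) = -61203*(83940550/37249 - 397723) = -61203*(-14730843477/37249) = 901571813322831/37249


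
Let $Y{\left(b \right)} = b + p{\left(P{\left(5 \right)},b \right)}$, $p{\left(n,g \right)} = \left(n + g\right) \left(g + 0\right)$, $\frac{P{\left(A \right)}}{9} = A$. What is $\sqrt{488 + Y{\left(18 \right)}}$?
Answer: $2 \sqrt{410} \approx 40.497$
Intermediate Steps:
$P{\left(A \right)} = 9 A$
$p{\left(n,g \right)} = g \left(g + n\right)$ ($p{\left(n,g \right)} = \left(g + n\right) g = g \left(g + n\right)$)
$Y{\left(b \right)} = b + b \left(45 + b\right)$ ($Y{\left(b \right)} = b + b \left(b + 9 \cdot 5\right) = b + b \left(b + 45\right) = b + b \left(45 + b\right)$)
$\sqrt{488 + Y{\left(18 \right)}} = \sqrt{488 + 18 \left(46 + 18\right)} = \sqrt{488 + 18 \cdot 64} = \sqrt{488 + 1152} = \sqrt{1640} = 2 \sqrt{410}$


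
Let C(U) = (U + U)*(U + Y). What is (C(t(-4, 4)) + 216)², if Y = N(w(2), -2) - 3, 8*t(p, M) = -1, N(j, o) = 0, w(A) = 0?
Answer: 48121969/1024 ≈ 46994.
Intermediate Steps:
t(p, M) = -⅛ (t(p, M) = (⅛)*(-1) = -⅛)
Y = -3 (Y = 0 - 3 = -3)
C(U) = 2*U*(-3 + U) (C(U) = (U + U)*(U - 3) = (2*U)*(-3 + U) = 2*U*(-3 + U))
(C(t(-4, 4)) + 216)² = (2*(-⅛)*(-3 - ⅛) + 216)² = (2*(-⅛)*(-25/8) + 216)² = (25/32 + 216)² = (6937/32)² = 48121969/1024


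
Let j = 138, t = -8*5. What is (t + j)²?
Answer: 9604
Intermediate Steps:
t = -40
(t + j)² = (-40 + 138)² = 98² = 9604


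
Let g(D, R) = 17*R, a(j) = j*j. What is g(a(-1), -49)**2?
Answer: 693889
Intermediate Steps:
a(j) = j**2
g(a(-1), -49)**2 = (17*(-49))**2 = (-833)**2 = 693889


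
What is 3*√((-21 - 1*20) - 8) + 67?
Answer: 67 + 21*I ≈ 67.0 + 21.0*I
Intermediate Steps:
3*√((-21 - 1*20) - 8) + 67 = 3*√((-21 - 20) - 8) + 67 = 3*√(-41 - 8) + 67 = 3*√(-49) + 67 = 3*(7*I) + 67 = 21*I + 67 = 67 + 21*I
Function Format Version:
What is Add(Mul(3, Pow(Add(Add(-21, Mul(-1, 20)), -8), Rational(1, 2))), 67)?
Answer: Add(67, Mul(21, I)) ≈ Add(67.000, Mul(21.000, I))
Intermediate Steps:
Add(Mul(3, Pow(Add(Add(-21, Mul(-1, 20)), -8), Rational(1, 2))), 67) = Add(Mul(3, Pow(Add(Add(-21, -20), -8), Rational(1, 2))), 67) = Add(Mul(3, Pow(Add(-41, -8), Rational(1, 2))), 67) = Add(Mul(3, Pow(-49, Rational(1, 2))), 67) = Add(Mul(3, Mul(7, I)), 67) = Add(Mul(21, I), 67) = Add(67, Mul(21, I))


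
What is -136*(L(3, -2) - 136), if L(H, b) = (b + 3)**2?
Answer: 18360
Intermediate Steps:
L(H, b) = (3 + b)**2
-136*(L(3, -2) - 136) = -136*((3 - 2)**2 - 136) = -136*(1**2 - 136) = -136*(1 - 136) = -136*(-135) = 18360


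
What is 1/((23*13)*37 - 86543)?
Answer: -1/75480 ≈ -1.3249e-5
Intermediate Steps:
1/((23*13)*37 - 86543) = 1/(299*37 - 86543) = 1/(11063 - 86543) = 1/(-75480) = -1/75480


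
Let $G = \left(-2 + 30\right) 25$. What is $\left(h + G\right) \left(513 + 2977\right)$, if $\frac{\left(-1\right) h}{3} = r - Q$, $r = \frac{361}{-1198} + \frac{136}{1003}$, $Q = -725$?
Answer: $- \frac{181865304725}{35341} \approx -5.146 \cdot 10^{6}$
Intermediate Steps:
$r = - \frac{11715}{70682}$ ($r = 361 \left(- \frac{1}{1198}\right) + 136 \cdot \frac{1}{1003} = - \frac{361}{1198} + \frac{8}{59} = - \frac{11715}{70682} \approx -0.16574$)
$h = - \frac{153698205}{70682}$ ($h = - 3 \left(- \frac{11715}{70682} - -725\right) = - 3 \left(- \frac{11715}{70682} + 725\right) = \left(-3\right) \frac{51232735}{70682} = - \frac{153698205}{70682} \approx -2174.5$)
$G = 700$ ($G = 28 \cdot 25 = 700$)
$\left(h + G\right) \left(513 + 2977\right) = \left(- \frac{153698205}{70682} + 700\right) \left(513 + 2977\right) = \left(- \frac{104220805}{70682}\right) 3490 = - \frac{181865304725}{35341}$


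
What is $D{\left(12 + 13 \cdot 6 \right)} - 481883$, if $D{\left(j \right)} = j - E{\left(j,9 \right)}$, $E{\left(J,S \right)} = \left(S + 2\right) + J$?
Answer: $-481894$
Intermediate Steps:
$E{\left(J,S \right)} = 2 + J + S$ ($E{\left(J,S \right)} = \left(2 + S\right) + J = 2 + J + S$)
$D{\left(j \right)} = -11$ ($D{\left(j \right)} = j - \left(2 + j + 9\right) = j - \left(11 + j\right) = -11$)
$D{\left(12 + 13 \cdot 6 \right)} - 481883 = -11 - 481883 = -481894$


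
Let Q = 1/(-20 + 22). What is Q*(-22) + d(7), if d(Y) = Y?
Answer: -4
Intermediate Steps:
Q = ½ (Q = 1/2 = ½ ≈ 0.50000)
Q*(-22) + d(7) = (½)*(-22) + 7 = -11 + 7 = -4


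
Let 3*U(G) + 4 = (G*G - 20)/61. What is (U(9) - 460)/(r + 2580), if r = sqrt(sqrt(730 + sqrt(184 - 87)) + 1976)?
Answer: -461/(2580 + sqrt(1976 + sqrt(730 + sqrt(97)))) ≈ -0.17564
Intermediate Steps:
U(G) = -88/61 + G**2/183 (U(G) = -4/3 + ((G*G - 20)/61)/3 = -4/3 + ((G**2 - 20)*(1/61))/3 = -4/3 + ((-20 + G**2)*(1/61))/3 = -4/3 + (-20/61 + G**2/61)/3 = -4/3 + (-20/183 + G**2/183) = -88/61 + G**2/183)
r = sqrt(1976 + sqrt(730 + sqrt(97))) (r = sqrt(sqrt(730 + sqrt(97)) + 1976) = sqrt(1976 + sqrt(730 + sqrt(97))) ≈ 44.757)
(U(9) - 460)/(r + 2580) = ((-88/61 + (1/183)*9**2) - 460)/(sqrt(1976 + sqrt(730 + sqrt(97))) + 2580) = ((-88/61 + (1/183)*81) - 460)/(2580 + sqrt(1976 + sqrt(730 + sqrt(97)))) = ((-88/61 + 27/61) - 460)/(2580 + sqrt(1976 + sqrt(730 + sqrt(97)))) = (-1 - 460)/(2580 + sqrt(1976 + sqrt(730 + sqrt(97)))) = -461/(2580 + sqrt(1976 + sqrt(730 + sqrt(97))))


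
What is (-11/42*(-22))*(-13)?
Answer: -1573/21 ≈ -74.905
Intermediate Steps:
(-11/42*(-22))*(-13) = (-11*1/42*(-22))*(-13) = -11/42*(-22)*(-13) = (121/21)*(-13) = -1573/21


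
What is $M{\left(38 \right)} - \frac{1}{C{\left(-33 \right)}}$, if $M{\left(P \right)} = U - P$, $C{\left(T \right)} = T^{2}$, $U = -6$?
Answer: $- \frac{47917}{1089} \approx -44.001$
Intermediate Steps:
$M{\left(P \right)} = -6 - P$
$M{\left(38 \right)} - \frac{1}{C{\left(-33 \right)}} = \left(-6 - 38\right) - \frac{1}{\left(-33\right)^{2}} = \left(-6 - 38\right) - \frac{1}{1089} = -44 - \frac{1}{1089} = - \frac{47917}{1089}$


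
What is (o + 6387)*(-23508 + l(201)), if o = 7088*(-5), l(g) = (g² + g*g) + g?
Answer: -1670402235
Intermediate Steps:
l(g) = g + 2*g² (l(g) = (g² + g²) + g = 2*g² + g = g + 2*g²)
o = -35440
(o + 6387)*(-23508 + l(201)) = (-35440 + 6387)*(-23508 + 201*(1 + 2*201)) = -29053*(-23508 + 201*(1 + 402)) = -29053*(-23508 + 201*403) = -29053*(-23508 + 81003) = -29053*57495 = -1670402235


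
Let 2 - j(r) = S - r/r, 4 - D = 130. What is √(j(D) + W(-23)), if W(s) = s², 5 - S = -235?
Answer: 2*√73 ≈ 17.088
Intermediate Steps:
S = 240 (S = 5 - 1*(-235) = 5 + 235 = 240)
D = -126 (D = 4 - 1*130 = 4 - 130 = -126)
j(r) = -237 (j(r) = 2 - (240 - r/r) = 2 - (240 - 1*1) = 2 - (240 - 1) = 2 - 1*239 = 2 - 239 = -237)
√(j(D) + W(-23)) = √(-237 + (-23)²) = √(-237 + 529) = √292 = 2*√73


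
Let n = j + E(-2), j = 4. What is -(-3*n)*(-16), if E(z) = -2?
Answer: -96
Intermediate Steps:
n = 2 (n = 4 - 2 = 2)
-(-3*n)*(-16) = -(-3*2)*(-16) = -(-6)*(-16) = -1*96 = -96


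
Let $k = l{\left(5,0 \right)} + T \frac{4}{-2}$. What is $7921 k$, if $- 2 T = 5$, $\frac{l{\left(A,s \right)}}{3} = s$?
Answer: $39605$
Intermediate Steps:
$l{\left(A,s \right)} = 3 s$
$T = - \frac{5}{2}$ ($T = \left(- \frac{1}{2}\right) 5 = - \frac{5}{2} \approx -2.5$)
$k = 5$ ($k = 3 \cdot 0 - \frac{5 \frac{4}{-2}}{2} = 0 - \frac{5 \cdot 4 \left(- \frac{1}{2}\right)}{2} = 0 - -5 = 0 + 5 = 5$)
$7921 k = 7921 \cdot 5 = 39605$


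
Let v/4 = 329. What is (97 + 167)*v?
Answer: 347424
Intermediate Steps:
v = 1316 (v = 4*329 = 1316)
(97 + 167)*v = (97 + 167)*1316 = 264*1316 = 347424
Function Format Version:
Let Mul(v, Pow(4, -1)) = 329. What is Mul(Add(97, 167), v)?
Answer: 347424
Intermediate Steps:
v = 1316 (v = Mul(4, 329) = 1316)
Mul(Add(97, 167), v) = Mul(Add(97, 167), 1316) = Mul(264, 1316) = 347424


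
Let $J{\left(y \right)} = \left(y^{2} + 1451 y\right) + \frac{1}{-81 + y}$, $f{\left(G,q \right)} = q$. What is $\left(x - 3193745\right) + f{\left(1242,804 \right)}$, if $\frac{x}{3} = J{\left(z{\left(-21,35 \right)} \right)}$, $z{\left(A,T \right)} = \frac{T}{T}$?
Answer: $- \frac{255086803}{80} \approx -3.1886 \cdot 10^{6}$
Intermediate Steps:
$z{\left(A,T \right)} = 1$
$J{\left(y \right)} = y^{2} + \frac{1}{-81 + y} + 1451 y$
$x = \frac{348477}{80}$ ($x = 3 \frac{1 + 1^{3} - 117531 + 1370 \cdot 1^{2}}{-81 + 1} = 3 \frac{1 + 1 - 117531 + 1370 \cdot 1}{-80} = 3 \left(- \frac{1 + 1 - 117531 + 1370}{80}\right) = 3 \left(\left(- \frac{1}{80}\right) \left(-116159\right)\right) = 3 \cdot \frac{116159}{80} = \frac{348477}{80} \approx 4356.0$)
$\left(x - 3193745\right) + f{\left(1242,804 \right)} = \left(\frac{348477}{80} - 3193745\right) + 804 = - \frac{255151123}{80} + 804 = - \frac{255086803}{80}$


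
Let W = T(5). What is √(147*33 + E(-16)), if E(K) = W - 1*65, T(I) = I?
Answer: √4791 ≈ 69.217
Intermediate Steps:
W = 5
E(K) = -60 (E(K) = 5 - 1*65 = 5 - 65 = -60)
√(147*33 + E(-16)) = √(147*33 - 60) = √(4851 - 60) = √4791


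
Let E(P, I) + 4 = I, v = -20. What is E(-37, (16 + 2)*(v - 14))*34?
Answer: -20944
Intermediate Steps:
E(P, I) = -4 + I
E(-37, (16 + 2)*(v - 14))*34 = (-4 + (16 + 2)*(-20 - 14))*34 = (-4 + 18*(-34))*34 = (-4 - 612)*34 = -616*34 = -20944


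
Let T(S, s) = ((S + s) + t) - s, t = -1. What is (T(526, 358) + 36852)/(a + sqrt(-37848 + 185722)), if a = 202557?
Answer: 7570972989/41029190375 - 37377*sqrt(147874)/41029190375 ≈ 0.18418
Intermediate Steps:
T(S, s) = -1 + S (T(S, s) = ((S + s) - 1) - s = (-1 + S + s) - s = -1 + S)
(T(526, 358) + 36852)/(a + sqrt(-37848 + 185722)) = ((-1 + 526) + 36852)/(202557 + sqrt(-37848 + 185722)) = (525 + 36852)/(202557 + sqrt(147874)) = 37377/(202557 + sqrt(147874))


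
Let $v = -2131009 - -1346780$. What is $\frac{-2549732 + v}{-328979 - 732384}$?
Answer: $\frac{3333961}{1061363} \approx 3.1412$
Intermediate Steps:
$v = -784229$ ($v = -2131009 + 1346780 = -784229$)
$\frac{-2549732 + v}{-328979 - 732384} = \frac{-2549732 - 784229}{-328979 - 732384} = - \frac{3333961}{-1061363} = \left(-3333961\right) \left(- \frac{1}{1061363}\right) = \frac{3333961}{1061363}$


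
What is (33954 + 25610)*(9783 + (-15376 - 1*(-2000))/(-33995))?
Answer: 19810179963004/33995 ≈ 5.8274e+8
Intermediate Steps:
(33954 + 25610)*(9783 + (-15376 - 1*(-2000))/(-33995)) = 59564*(9783 + (-15376 + 2000)*(-1/33995)) = 59564*(9783 - 13376*(-1/33995)) = 59564*(9783 + 13376/33995) = 59564*(332586461/33995) = 19810179963004/33995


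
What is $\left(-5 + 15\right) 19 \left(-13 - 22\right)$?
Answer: $-6650$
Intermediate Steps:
$\left(-5 + 15\right) 19 \left(-13 - 22\right) = 10 \cdot 19 \left(-35\right) = 190 \left(-35\right) = -6650$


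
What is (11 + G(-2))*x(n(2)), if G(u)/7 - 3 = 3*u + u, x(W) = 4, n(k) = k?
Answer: -96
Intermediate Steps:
G(u) = 21 + 28*u (G(u) = 21 + 7*(3*u + u) = 21 + 7*(4*u) = 21 + 28*u)
(11 + G(-2))*x(n(2)) = (11 + (21 + 28*(-2)))*4 = (11 + (21 - 56))*4 = (11 - 35)*4 = -24*4 = -96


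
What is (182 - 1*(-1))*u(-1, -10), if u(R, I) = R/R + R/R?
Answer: 366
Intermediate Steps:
u(R, I) = 2 (u(R, I) = 1 + 1 = 2)
(182 - 1*(-1))*u(-1, -10) = (182 - 1*(-1))*2 = (182 + 1)*2 = 183*2 = 366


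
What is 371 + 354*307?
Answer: 109049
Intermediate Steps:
371 + 354*307 = 371 + 108678 = 109049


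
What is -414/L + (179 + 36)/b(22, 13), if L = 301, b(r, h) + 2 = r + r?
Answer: 6761/1806 ≈ 3.7436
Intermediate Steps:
b(r, h) = -2 + 2*r (b(r, h) = -2 + (r + r) = -2 + 2*r)
-414/L + (179 + 36)/b(22, 13) = -414/301 + (179 + 36)/(-2 + 2*22) = -414*1/301 + 215/(-2 + 44) = -414/301 + 215/42 = 6761/1806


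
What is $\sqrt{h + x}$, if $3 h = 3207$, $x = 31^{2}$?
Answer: $\sqrt{2030} \approx 45.056$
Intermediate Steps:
$x = 961$
$h = 1069$ ($h = \frac{1}{3} \cdot 3207 = 1069$)
$\sqrt{h + x} = \sqrt{1069 + 961} = \sqrt{2030}$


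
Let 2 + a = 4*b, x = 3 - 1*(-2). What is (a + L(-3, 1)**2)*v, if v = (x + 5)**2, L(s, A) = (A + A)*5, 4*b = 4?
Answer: 10200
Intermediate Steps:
b = 1 (b = (1/4)*4 = 1)
L(s, A) = 10*A (L(s, A) = (2*A)*5 = 10*A)
x = 5 (x = 3 + 2 = 5)
v = 100 (v = (5 + 5)**2 = 10**2 = 100)
a = 2 (a = -2 + 4*1 = -2 + 4 = 2)
(a + L(-3, 1)**2)*v = (2 + (10*1)**2)*100 = (2 + 10**2)*100 = (2 + 100)*100 = 102*100 = 10200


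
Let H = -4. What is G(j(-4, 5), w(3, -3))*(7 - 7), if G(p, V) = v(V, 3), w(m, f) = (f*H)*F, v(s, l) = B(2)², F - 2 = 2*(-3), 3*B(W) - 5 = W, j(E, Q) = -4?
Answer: 0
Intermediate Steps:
B(W) = 5/3 + W/3
F = -4 (F = 2 + 2*(-3) = 2 - 6 = -4)
v(s, l) = 49/9 (v(s, l) = (5/3 + (⅓)*2)² = (5/3 + ⅔)² = (7/3)² = 49/9)
w(m, f) = 16*f (w(m, f) = (f*(-4))*(-4) = -4*f*(-4) = 16*f)
G(p, V) = 49/9
G(j(-4, 5), w(3, -3))*(7 - 7) = 49*(7 - 7)/9 = (49/9)*0 = 0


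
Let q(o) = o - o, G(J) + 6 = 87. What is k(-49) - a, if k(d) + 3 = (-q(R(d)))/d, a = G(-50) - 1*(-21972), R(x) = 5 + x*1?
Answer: -22056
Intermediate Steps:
G(J) = 81 (G(J) = -6 + 87 = 81)
R(x) = 5 + x
q(o) = 0
a = 22053 (a = 81 - 1*(-21972) = 81 + 21972 = 22053)
k(d) = -3 (k(d) = -3 + (-1*0)/d = -3 + 0/d = -3 + 0 = -3)
k(-49) - a = -3 - 1*22053 = -3 - 22053 = -22056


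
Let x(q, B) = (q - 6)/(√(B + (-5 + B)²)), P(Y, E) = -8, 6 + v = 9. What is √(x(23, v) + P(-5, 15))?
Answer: √(-392 + 119*√7)/7 ≈ 1.2548*I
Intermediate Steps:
v = 3 (v = -6 + 9 = 3)
x(q, B) = (-6 + q)/√(B + (-5 + B)²)
√(x(23, v) + P(-5, 15)) = √((-6 + 23)/√(3 + (-5 + 3)²) - 8) = √(17/√(3 + (-2)²) - 8) = √(17/√(3 + 4) - 8) = √(17/√7 - 8) = √((√7/7)*17 - 8) = √(17*√7/7 - 8) = √(-8 + 17*√7/7)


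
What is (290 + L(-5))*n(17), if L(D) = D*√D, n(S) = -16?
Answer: -4640 + 80*I*√5 ≈ -4640.0 + 178.89*I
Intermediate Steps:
L(D) = D^(3/2)
(290 + L(-5))*n(17) = (290 + (-5)^(3/2))*(-16) = (290 - 5*I*√5)*(-16) = -4640 + 80*I*√5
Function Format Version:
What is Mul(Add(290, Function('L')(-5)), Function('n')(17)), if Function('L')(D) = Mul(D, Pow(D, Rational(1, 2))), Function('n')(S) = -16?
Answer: Add(-4640, Mul(80, I, Pow(5, Rational(1, 2)))) ≈ Add(-4640.0, Mul(178.89, I))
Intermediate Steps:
Function('L')(D) = Pow(D, Rational(3, 2))
Mul(Add(290, Function('L')(-5)), Function('n')(17)) = Mul(Add(290, Pow(-5, Rational(3, 2))), -16) = Mul(Add(290, Mul(-5, I, Pow(5, Rational(1, 2)))), -16) = Add(-4640, Mul(80, I, Pow(5, Rational(1, 2))))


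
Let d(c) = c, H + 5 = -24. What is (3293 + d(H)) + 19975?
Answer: 23239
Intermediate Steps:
H = -29 (H = -5 - 24 = -29)
(3293 + d(H)) + 19975 = (3293 - 29) + 19975 = 3264 + 19975 = 23239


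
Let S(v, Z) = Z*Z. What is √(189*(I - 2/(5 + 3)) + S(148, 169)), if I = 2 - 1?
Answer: √114811/2 ≈ 169.42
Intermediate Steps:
S(v, Z) = Z²
I = 1
√(189*(I - 2/(5 + 3)) + S(148, 169)) = √(189*(1 - 2/(5 + 3)) + 169²) = √(189*(1 - 2/8) + 28561) = √(189*(1 - 2*⅛) + 28561) = √(189*(1 - ¼) + 28561) = √(189*(¾) + 28561) = √(567/4 + 28561) = √(114811/4) = √114811/2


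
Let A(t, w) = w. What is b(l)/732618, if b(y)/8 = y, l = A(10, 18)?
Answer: 8/40701 ≈ 0.00019656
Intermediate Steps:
l = 18
b(y) = 8*y
b(l)/732618 = (8*18)/732618 = 144*(1/732618) = 8/40701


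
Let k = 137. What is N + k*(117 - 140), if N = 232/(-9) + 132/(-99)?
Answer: -28603/9 ≈ -3178.1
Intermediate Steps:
N = -244/9 (N = 232*(-1/9) + 132*(-1/99) = -232/9 - 4/3 = -244/9 ≈ -27.111)
N + k*(117 - 140) = -244/9 + 137*(117 - 140) = -244/9 + 137*(-23) = -244/9 - 3151 = -28603/9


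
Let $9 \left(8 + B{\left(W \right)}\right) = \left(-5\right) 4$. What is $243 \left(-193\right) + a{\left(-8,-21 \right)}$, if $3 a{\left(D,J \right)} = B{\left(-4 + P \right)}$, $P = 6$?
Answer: $- \frac{1266365}{27} \approx -46902.0$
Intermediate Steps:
$B{\left(W \right)} = - \frac{92}{9}$ ($B{\left(W \right)} = -8 + \frac{\left(-5\right) 4}{9} = -8 + \frac{1}{9} \left(-20\right) = -8 - \frac{20}{9} = - \frac{92}{9}$)
$a{\left(D,J \right)} = - \frac{92}{27}$ ($a{\left(D,J \right)} = \frac{1}{3} \left(- \frac{92}{9}\right) = - \frac{92}{27}$)
$243 \left(-193\right) + a{\left(-8,-21 \right)} = 243 \left(-193\right) - \frac{92}{27} = -46899 - \frac{92}{27} = - \frac{1266365}{27}$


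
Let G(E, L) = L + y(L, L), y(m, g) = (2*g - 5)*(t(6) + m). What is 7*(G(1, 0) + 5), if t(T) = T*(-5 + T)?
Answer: -175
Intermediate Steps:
y(m, g) = (-5 + 2*g)*(6 + m) (y(m, g) = (2*g - 5)*(6*(-5 + 6) + m) = (-5 + 2*g)*(6*1 + m) = (-5 + 2*g)*(6 + m))
G(E, L) = -30 + 2*L² + 8*L (G(E, L) = L + (-30 - 5*L + 12*L + 2*L*L) = L + (-30 - 5*L + 12*L + 2*L²) = L + (-30 + 2*L² + 7*L) = -30 + 2*L² + 8*L)
7*(G(1, 0) + 5) = 7*((-30 + 2*0² + 8*0) + 5) = 7*((-30 + 2*0 + 0) + 5) = 7*((-30 + 0 + 0) + 5) = 7*(-30 + 5) = 7*(-25) = -175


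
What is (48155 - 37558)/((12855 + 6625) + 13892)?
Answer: 10597/33372 ≈ 0.31754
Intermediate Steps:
(48155 - 37558)/((12855 + 6625) + 13892) = 10597/(19480 + 13892) = 10597/33372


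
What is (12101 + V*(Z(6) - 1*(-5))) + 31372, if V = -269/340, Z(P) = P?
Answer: 14777861/340 ≈ 43464.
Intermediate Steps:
V = -269/340 (V = -269*1/340 = -269/340 ≈ -0.79118)
(12101 + V*(Z(6) - 1*(-5))) + 31372 = (12101 - 269*(6 - 1*(-5))/340) + 31372 = (12101 - 269*(6 + 5)/340) + 31372 = (12101 - 269/340*11) + 31372 = (12101 - 2959/340) + 31372 = 4111381/340 + 31372 = 14777861/340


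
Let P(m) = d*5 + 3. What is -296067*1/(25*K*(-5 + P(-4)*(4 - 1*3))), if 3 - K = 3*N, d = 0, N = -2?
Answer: 98689/150 ≈ 657.93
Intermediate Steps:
P(m) = 3 (P(m) = 0*5 + 3 = 0 + 3 = 3)
K = 9 (K = 3 - 3*(-2) = 3 - 1*(-6) = 3 + 6 = 9)
-296067*1/(25*K*(-5 + P(-4)*(4 - 1*3))) = -296067*1/(225*(-5 + 3*(4 - 1*3))) = -296067*1/(225*(-5 + 3*(4 - 3))) = -296067*1/(225*(-5 + 3*1)) = -296067*1/(225*(-5 + 3)) = -296067/((25*(-2))*9) = -296067/((-50*9)) = -296067/(-450) = -296067*(-1/450) = 98689/150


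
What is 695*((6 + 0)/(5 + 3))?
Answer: 2085/4 ≈ 521.25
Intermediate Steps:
695*((6 + 0)/(5 + 3)) = 695*(6/8) = 695*(6*(1/8)) = 695*(3/4) = 2085/4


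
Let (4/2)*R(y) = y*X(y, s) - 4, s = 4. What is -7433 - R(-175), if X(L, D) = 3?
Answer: -14337/2 ≈ -7168.5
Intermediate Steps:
R(y) = -2 + 3*y/2 (R(y) = (y*3 - 4)/2 = (3*y - 4)/2 = (-4 + 3*y)/2 = -2 + 3*y/2)
-7433 - R(-175) = -7433 - (-2 + (3/2)*(-175)) = -7433 - (-2 - 525/2) = -7433 - 1*(-529/2) = -7433 + 529/2 = -14337/2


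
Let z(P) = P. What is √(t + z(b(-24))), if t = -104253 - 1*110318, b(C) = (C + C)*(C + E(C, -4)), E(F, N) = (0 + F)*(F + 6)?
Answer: I*√234155 ≈ 483.9*I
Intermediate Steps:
E(F, N) = F*(6 + F)
b(C) = 2*C*(C + C*(6 + C)) (b(C) = (C + C)*(C + C*(6 + C)) = (2*C)*(C + C*(6 + C)) = 2*C*(C + C*(6 + C)))
t = -214571 (t = -104253 - 110318 = -214571)
√(t + z(b(-24))) = √(-214571 + 2*(-24)²*(7 - 24)) = √(-214571 + 2*576*(-17)) = √(-214571 - 19584) = √(-234155) = I*√234155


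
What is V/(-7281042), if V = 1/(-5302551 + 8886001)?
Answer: -1/26091249954900 ≈ -3.8327e-14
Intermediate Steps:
V = 1/3583450 ≈ 2.7906e-7
V/(-7281042) = (1/3583450)/(-7281042) = (1/3583450)*(-1/7281042) = -1/26091249954900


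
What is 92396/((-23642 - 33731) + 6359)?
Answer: -46198/25507 ≈ -1.8112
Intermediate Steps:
92396/((-23642 - 33731) + 6359) = 92396/(-57373 + 6359) = 92396/(-51014) = 92396*(-1/51014) = -46198/25507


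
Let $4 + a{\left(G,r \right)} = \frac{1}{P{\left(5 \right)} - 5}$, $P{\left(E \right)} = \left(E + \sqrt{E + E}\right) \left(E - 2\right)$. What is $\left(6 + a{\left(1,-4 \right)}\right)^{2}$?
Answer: $\frac{99}{10} - \frac{9 \sqrt{10}}{5} \approx 4.2079$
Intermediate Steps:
$P{\left(E \right)} = \left(-2 + E\right) \left(E + \sqrt{2} \sqrt{E}\right)$ ($P{\left(E \right)} = \left(E + \sqrt{2 E}\right) \left(-2 + E\right) = \left(E + \sqrt{2} \sqrt{E}\right) \left(-2 + E\right) = \left(-2 + E\right) \left(E + \sqrt{2} \sqrt{E}\right)$)
$a{\left(G,r \right)} = -4 + \frac{1}{10 + 3 \sqrt{10}}$ ($a{\left(G,r \right)} = -4 + \frac{1}{\left(5^{2} - 10 + \sqrt{2} \cdot 5^{\frac{3}{2}} - 2 \sqrt{2} \sqrt{5}\right) - 5} = -4 + \frac{1}{\left(25 - 10 + \sqrt{2} \cdot 5 \sqrt{5} - 2 \sqrt{10}\right) - 5} = -4 + \frac{1}{\left(25 - 10 + 5 \sqrt{10} - 2 \sqrt{10}\right) - 5} = -4 + \frac{1}{\left(15 + 3 \sqrt{10}\right) - 5} = -4 + \frac{1}{10 + 3 \sqrt{10}}$)
$\left(6 + a{\left(1,-4 \right)}\right)^{2} = \left(6 - \left(3 + \frac{3 \sqrt{10}}{10}\right)\right)^{2} = \left(3 - \frac{3 \sqrt{10}}{10}\right)^{2}$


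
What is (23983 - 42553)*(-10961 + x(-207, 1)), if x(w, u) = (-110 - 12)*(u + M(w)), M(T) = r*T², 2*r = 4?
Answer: 194358058230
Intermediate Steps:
r = 2 (r = (½)*4 = 2)
M(T) = 2*T²
x(w, u) = -244*w² - 122*u (x(w, u) = (-110 - 12)*(u + 2*w²) = -122*(u + 2*w²) = -244*w² - 122*u)
(23983 - 42553)*(-10961 + x(-207, 1)) = (23983 - 42553)*(-10961 + (-244*(-207)² - 122*1)) = -18570*(-10961 + (-244*42849 - 122)) = -18570*(-10961 + (-10455156 - 122)) = -18570*(-10961 - 10455278) = -18570*(-10466239) = 194358058230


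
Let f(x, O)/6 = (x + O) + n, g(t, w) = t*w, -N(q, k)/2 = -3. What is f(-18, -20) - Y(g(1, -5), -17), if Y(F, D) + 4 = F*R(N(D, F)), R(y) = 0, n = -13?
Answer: -302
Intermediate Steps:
N(q, k) = 6 (N(q, k) = -2*(-3) = 6)
f(x, O) = -78 + 6*O + 6*x (f(x, O) = 6*((x + O) - 13) = 6*((O + x) - 13) = 6*(-13 + O + x) = -78 + 6*O + 6*x)
Y(F, D) = -4 (Y(F, D) = -4 + F*0 = -4 + 0 = -4)
f(-18, -20) - Y(g(1, -5), -17) = (-78 + 6*(-20) + 6*(-18)) - 1*(-4) = (-78 - 120 - 108) + 4 = -306 + 4 = -302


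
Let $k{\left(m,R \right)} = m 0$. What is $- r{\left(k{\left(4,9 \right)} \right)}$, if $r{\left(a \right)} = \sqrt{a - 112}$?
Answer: $- 4 i \sqrt{7} \approx - 10.583 i$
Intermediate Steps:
$k{\left(m,R \right)} = 0$
$r{\left(a \right)} = \sqrt{-112 + a}$
$- r{\left(k{\left(4,9 \right)} \right)} = - \sqrt{-112 + 0} = - \sqrt{-112} = - 4 i \sqrt{7}$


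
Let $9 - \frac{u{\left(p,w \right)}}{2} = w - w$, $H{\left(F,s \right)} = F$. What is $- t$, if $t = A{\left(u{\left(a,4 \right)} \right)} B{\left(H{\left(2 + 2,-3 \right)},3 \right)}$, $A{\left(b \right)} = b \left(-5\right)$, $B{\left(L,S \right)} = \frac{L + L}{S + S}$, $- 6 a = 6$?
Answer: $120$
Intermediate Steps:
$a = -1$ ($a = \left(- \frac{1}{6}\right) 6 = -1$)
$u{\left(p,w \right)} = 18$ ($u{\left(p,w \right)} = 18 - 2 \left(w - w\right) = 18 - 0 = 18 + 0 = 18$)
$B{\left(L,S \right)} = \frac{L}{S}$ ($B{\left(L,S \right)} = \frac{2 L}{2 S} = 2 L \frac{1}{2 S} = \frac{L}{S}$)
$A{\left(b \right)} = - 5 b$
$t = -120$ ($t = \left(-5\right) 18 \frac{2 + 2}{3} = - 90 \cdot 4 \cdot \frac{1}{3} = \left(-90\right) \frac{4}{3} = -120$)
$- t = \left(-1\right) \left(-120\right) = 120$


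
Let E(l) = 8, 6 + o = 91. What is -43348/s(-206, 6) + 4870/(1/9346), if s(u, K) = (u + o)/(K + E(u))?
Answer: 5507924292/121 ≈ 4.5520e+7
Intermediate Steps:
o = 85 (o = -6 + 91 = 85)
s(u, K) = (85 + u)/(8 + K) (s(u, K) = (u + 85)/(K + 8) = (85 + u)/(8 + K))
-43348/s(-206, 6) + 4870/(1/9346) = -43348*(8 + 6)/(85 - 206) + 4870/(1/9346) = -43348/(-121/14) + 4870/(1/9346) = -43348/((1/14)*(-121)) + 4870*9346 = -43348/(-121/14) + 45515020 = -43348*(-14/121) + 45515020 = 606872/121 + 45515020 = 5507924292/121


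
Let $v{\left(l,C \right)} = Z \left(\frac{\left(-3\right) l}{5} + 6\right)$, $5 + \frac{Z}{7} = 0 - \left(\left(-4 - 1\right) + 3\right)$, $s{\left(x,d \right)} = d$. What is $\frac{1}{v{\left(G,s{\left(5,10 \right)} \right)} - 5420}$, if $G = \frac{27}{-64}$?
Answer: $- \frac{320}{1776421} \approx -0.00018014$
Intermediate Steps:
$Z = -21$ ($Z = -35 + 7 \left(0 - \left(\left(-4 - 1\right) + 3\right)\right) = -35 + 7 \left(0 - \left(-5 + 3\right)\right) = -35 + 7 \left(0 - -2\right) = -35 + 7 \left(0 + 2\right) = -35 + 7 \cdot 2 = -35 + 14 = -21$)
$G = - \frac{27}{64}$ ($G = 27 \left(- \frac{1}{64}\right) = - \frac{27}{64} \approx -0.42188$)
$v{\left(l,C \right)} = -126 + \frac{63 l}{5}$ ($v{\left(l,C \right)} = - 21 \left(\frac{\left(-3\right) l}{5} + 6\right) = - 21 \left(- 3 l \frac{1}{5} + 6\right) = - 21 \left(- \frac{3 l}{5} + 6\right) = - 21 \left(6 - \frac{3 l}{5}\right) = -126 + \frac{63 l}{5}$)
$\frac{1}{v{\left(G,s{\left(5,10 \right)} \right)} - 5420} = \frac{1}{\left(-126 + \frac{63}{5} \left(- \frac{27}{64}\right)\right) - 5420} = \frac{1}{\left(-126 - \frac{1701}{320}\right) - 5420} = \frac{1}{- \frac{42021}{320} - 5420} = \frac{1}{- \frac{1776421}{320}} = - \frac{320}{1776421}$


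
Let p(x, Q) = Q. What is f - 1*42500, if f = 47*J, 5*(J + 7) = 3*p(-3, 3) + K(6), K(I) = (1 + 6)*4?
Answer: -212406/5 ≈ -42481.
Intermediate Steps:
K(I) = 28 (K(I) = 7*4 = 28)
J = ⅖ (J = -7 + (3*3 + 28)/5 = -7 + (9 + 28)/5 = -7 + (⅕)*37 = -7 + 37/5 = ⅖ ≈ 0.40000)
f = 94/5 (f = 47*(⅖) = 94/5 ≈ 18.800)
f - 1*42500 = 94/5 - 1*42500 = 94/5 - 42500 = -212406/5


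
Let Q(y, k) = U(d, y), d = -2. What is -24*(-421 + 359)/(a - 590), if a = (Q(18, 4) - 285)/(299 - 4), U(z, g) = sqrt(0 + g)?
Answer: -76526091600/30392692207 - 1316880*sqrt(2)/30392692207 ≈ -2.5180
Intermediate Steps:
U(z, g) = sqrt(g)
Q(y, k) = sqrt(y)
a = -57/59 + 3*sqrt(2)/295 (a = (sqrt(18) - 285)/(299 - 4) = (3*sqrt(2) - 285)/295 = (-285 + 3*sqrt(2))*(1/295) = -57/59 + 3*sqrt(2)/295 ≈ -0.95172)
-24*(-421 + 359)/(a - 590) = -24*(-421 + 359)/((-57/59 + 3*sqrt(2)/295) - 590) = -(-1488)/(-34867/59 + 3*sqrt(2)/295) = 1488/(-34867/59 + 3*sqrt(2)/295)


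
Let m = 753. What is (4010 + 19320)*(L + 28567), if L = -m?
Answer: 648900620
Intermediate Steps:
L = -753 (L = -1*753 = -753)
(4010 + 19320)*(L + 28567) = (4010 + 19320)*(-753 + 28567) = 23330*27814 = 648900620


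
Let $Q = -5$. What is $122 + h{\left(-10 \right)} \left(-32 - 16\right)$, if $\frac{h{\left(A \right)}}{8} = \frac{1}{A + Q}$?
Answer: $\frac{738}{5} \approx 147.6$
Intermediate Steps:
$h{\left(A \right)} = \frac{8}{-5 + A}$ ($h{\left(A \right)} = \frac{8}{A - 5} = \frac{8}{-5 + A}$)
$122 + h{\left(-10 \right)} \left(-32 - 16\right) = 122 + \frac{8}{-5 - 10} \left(-32 - 16\right) = 122 + \frac{8}{-15} \left(-32 - 16\right) = 122 + 8 \left(- \frac{1}{15}\right) \left(-48\right) = 122 - - \frac{128}{5} = 122 + \frac{128}{5} = \frac{738}{5}$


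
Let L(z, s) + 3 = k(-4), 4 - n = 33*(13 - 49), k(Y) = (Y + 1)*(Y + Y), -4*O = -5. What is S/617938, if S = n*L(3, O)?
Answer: 12516/308969 ≈ 0.040509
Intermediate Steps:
O = 5/4 (O = -1/4*(-5) = 5/4 ≈ 1.2500)
k(Y) = 2*Y*(1 + Y) (k(Y) = (1 + Y)*(2*Y) = 2*Y*(1 + Y))
n = 1192 (n = 4 - 33*(13 - 49) = 4 - 33*(-36) = 4 - 1*(-1188) = 4 + 1188 = 1192)
L(z, s) = 21 (L(z, s) = -3 + 2*(-4)*(1 - 4) = -3 + 2*(-4)*(-3) = -3 + 24 = 21)
S = 25032 (S = 1192*21 = 25032)
S/617938 = 25032/617938 = 25032*(1/617938) = 12516/308969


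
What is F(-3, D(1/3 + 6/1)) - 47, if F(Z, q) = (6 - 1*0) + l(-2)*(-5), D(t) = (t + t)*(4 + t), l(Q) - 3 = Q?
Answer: -46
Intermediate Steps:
l(Q) = 3 + Q
D(t) = 2*t*(4 + t) (D(t) = (2*t)*(4 + t) = 2*t*(4 + t))
F(Z, q) = 1 (F(Z, q) = (6 - 1*0) + (3 - 2)*(-5) = (6 + 0) + 1*(-5) = 6 - 5 = 1)
F(-3, D(1/3 + 6/1)) - 47 = 1 - 47 = -46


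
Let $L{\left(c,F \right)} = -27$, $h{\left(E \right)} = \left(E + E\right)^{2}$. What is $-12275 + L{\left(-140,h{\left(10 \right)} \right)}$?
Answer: $-12302$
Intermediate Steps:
$h{\left(E \right)} = 4 E^{2}$ ($h{\left(E \right)} = \left(2 E\right)^{2} = 4 E^{2}$)
$-12275 + L{\left(-140,h{\left(10 \right)} \right)} = -12275 - 27 = -12302$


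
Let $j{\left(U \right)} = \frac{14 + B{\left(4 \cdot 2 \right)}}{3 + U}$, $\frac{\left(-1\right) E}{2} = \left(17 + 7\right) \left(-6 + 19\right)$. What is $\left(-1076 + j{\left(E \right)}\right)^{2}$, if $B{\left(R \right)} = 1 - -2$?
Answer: $\frac{446508613369}{385641} \approx 1.1578 \cdot 10^{6}$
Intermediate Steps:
$B{\left(R \right)} = 3$ ($B{\left(R \right)} = 1 + 2 = 3$)
$E = -624$ ($E = - 2 \left(17 + 7\right) \left(-6 + 19\right) = - 2 \cdot 24 \cdot 13 = \left(-2\right) 312 = -624$)
$j{\left(U \right)} = \frac{17}{3 + U}$ ($j{\left(U \right)} = \frac{14 + 3}{3 + U} = \frac{17}{3 + U}$)
$\left(-1076 + j{\left(E \right)}\right)^{2} = \left(-1076 + \frac{17}{3 - 624}\right)^{2} = \left(-1076 + \frac{17}{-621}\right)^{2} = \left(-1076 + 17 \left(- \frac{1}{621}\right)\right)^{2} = \left(-1076 - \frac{17}{621}\right)^{2} = \left(- \frac{668213}{621}\right)^{2} = \frac{446508613369}{385641}$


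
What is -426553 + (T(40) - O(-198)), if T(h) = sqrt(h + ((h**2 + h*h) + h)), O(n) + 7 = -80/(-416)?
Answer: -11090201/26 + 4*sqrt(205) ≈ -4.2649e+5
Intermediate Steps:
O(n) = -177/26 (O(n) = -7 - 80/(-416) = -7 - 80*(-1/416) = -7 + 5/26 = -177/26)
T(h) = sqrt(2*h + 2*h**2) (T(h) = sqrt(h + ((h**2 + h**2) + h)) = sqrt(h + (2*h**2 + h)) = sqrt(h + (h + 2*h**2)) = sqrt(2*h + 2*h**2))
-426553 + (T(40) - O(-198)) = -426553 + (sqrt(2)*sqrt(40*(1 + 40)) - 1*(-177/26)) = -426553 + (sqrt(2)*sqrt(40*41) + 177/26) = -426553 + (sqrt(2)*sqrt(1640) + 177/26) = -426553 + (sqrt(2)*(2*sqrt(410)) + 177/26) = -426553 + (4*sqrt(205) + 177/26) = -426553 + (177/26 + 4*sqrt(205)) = -11090201/26 + 4*sqrt(205)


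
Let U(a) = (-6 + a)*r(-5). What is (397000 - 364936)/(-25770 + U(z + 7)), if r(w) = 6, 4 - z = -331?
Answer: -5344/3959 ≈ -1.3498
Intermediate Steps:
z = 335 (z = 4 - 1*(-331) = 4 + 331 = 335)
U(a) = -36 + 6*a (U(a) = (-6 + a)*6 = -36 + 6*a)
(397000 - 364936)/(-25770 + U(z + 7)) = (397000 - 364936)/(-25770 + (-36 + 6*(335 + 7))) = 32064/(-25770 + (-36 + 6*342)) = 32064/(-25770 + (-36 + 2052)) = 32064/(-25770 + 2016) = 32064/(-23754) = 32064*(-1/23754) = -5344/3959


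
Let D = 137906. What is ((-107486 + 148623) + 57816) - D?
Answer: -38953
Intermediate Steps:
((-107486 + 148623) + 57816) - D = ((-107486 + 148623) + 57816) - 1*137906 = (41137 + 57816) - 137906 = 98953 - 137906 = -38953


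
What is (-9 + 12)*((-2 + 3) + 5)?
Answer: 18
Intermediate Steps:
(-9 + 12)*((-2 + 3) + 5) = 3*(1 + 5) = 3*6 = 18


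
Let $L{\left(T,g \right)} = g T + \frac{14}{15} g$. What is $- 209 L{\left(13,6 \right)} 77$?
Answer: $- \frac{6726874}{5} \approx -1.3454 \cdot 10^{6}$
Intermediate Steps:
$L{\left(T,g \right)} = \frac{14 g}{15} + T g$ ($L{\left(T,g \right)} = T g + 14 \cdot \frac{1}{15} g = T g + \frac{14 g}{15} = \frac{14 g}{15} + T g$)
$- 209 L{\left(13,6 \right)} 77 = - 209 \cdot \frac{1}{15} \cdot 6 \left(14 + 15 \cdot 13\right) 77 = - 209 \cdot \frac{1}{15} \cdot 6 \left(14 + 195\right) 77 = - 209 \cdot \frac{1}{15} \cdot 6 \cdot 209 \cdot 77 = \left(-209\right) \frac{418}{5} \cdot 77 = \left(- \frac{87362}{5}\right) 77 = - \frac{6726874}{5}$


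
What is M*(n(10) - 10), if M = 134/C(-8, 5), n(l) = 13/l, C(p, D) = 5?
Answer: -5829/25 ≈ -233.16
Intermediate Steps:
M = 134/5 ≈ 26.800
M*(n(10) - 10) = 134*(13/10 - 10)/5 = (134/5)*(-87/10) = -5829/25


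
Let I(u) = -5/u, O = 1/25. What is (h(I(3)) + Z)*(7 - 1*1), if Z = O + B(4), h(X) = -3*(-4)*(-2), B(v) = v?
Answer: -2994/25 ≈ -119.76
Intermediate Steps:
O = 1/25 ≈ 0.040000
h(X) = -24 (h(X) = 12*(-2) = -24)
Z = 101/25 (Z = 1/25 + 4 = 101/25 ≈ 4.0400)
(h(I(3)) + Z)*(7 - 1*1) = (-24 + 101/25)*(7 - 1*1) = -499*(7 - 1)/25 = -499/25*6 = -2994/25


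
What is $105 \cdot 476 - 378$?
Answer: $49602$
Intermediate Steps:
$105 \cdot 476 - 378 = 49980 - 378 = 49602$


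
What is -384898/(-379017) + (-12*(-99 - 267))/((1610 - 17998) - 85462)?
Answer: 6256203106/6433813575 ≈ 0.97239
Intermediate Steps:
-384898/(-379017) + (-12*(-99 - 267))/((1610 - 17998) - 85462) = -384898*(-1/379017) + (-12*(-366))/(-16388 - 85462) = 384898/379017 + 4392/(-101850) = 384898/379017 + 4392*(-1/101850) = 384898/379017 - 732/16975 = 6256203106/6433813575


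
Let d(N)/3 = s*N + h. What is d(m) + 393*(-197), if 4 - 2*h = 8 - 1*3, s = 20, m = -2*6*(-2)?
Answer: -151965/2 ≈ -75983.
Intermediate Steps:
m = 24 (m = -12*(-2) = 24)
h = -1/2 (h = 2 - (8 - 1*3)/2 = 2 - (8 - 3)/2 = 2 - 1/2*5 = 2 - 5/2 = -1/2 ≈ -0.50000)
d(N) = -3/2 + 60*N (d(N) = 3*(20*N - 1/2) = 3*(-1/2 + 20*N) = -3/2 + 60*N)
d(m) + 393*(-197) = (-3/2 + 60*24) + 393*(-197) = (-3/2 + 1440) - 77421 = 2877/2 - 77421 = -151965/2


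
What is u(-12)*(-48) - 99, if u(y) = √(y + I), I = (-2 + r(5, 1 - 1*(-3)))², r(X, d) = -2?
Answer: -195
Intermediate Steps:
I = 16 (I = (-2 - 2)² = (-4)² = 16)
u(y) = √(16 + y) (u(y) = √(y + 16) = √(16 + y))
u(-12)*(-48) - 99 = √(16 - 12)*(-48) - 99 = √4*(-48) - 99 = 2*(-48) - 99 = -96 - 99 = -195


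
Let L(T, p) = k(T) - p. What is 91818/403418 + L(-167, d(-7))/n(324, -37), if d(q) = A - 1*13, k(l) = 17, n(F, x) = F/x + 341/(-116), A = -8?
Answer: -30593253355/10125993509 ≈ -3.0213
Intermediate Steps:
n(F, x) = -341/116 + F/x (n(F, x) = F/x + 341*(-1/116) = F/x - 341/116 = -341/116 + F/x)
d(q) = -21 (d(q) = -8 - 1*13 = -8 - 13 = -21)
L(T, p) = 17 - p
91818/403418 + L(-167, d(-7))/n(324, -37) = 91818/403418 + (17 - 1*(-21))/(-341/116 + 324/(-37)) = 91818*(1/403418) + (17 + 21)/(-341/116 + 324*(-1/37)) = 45909/201709 + 38/(-341/116 - 324/37) = 45909/201709 + 38/(-50201/4292) = 45909/201709 + 38*(-4292/50201) = 45909/201709 - 163096/50201 = -30593253355/10125993509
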